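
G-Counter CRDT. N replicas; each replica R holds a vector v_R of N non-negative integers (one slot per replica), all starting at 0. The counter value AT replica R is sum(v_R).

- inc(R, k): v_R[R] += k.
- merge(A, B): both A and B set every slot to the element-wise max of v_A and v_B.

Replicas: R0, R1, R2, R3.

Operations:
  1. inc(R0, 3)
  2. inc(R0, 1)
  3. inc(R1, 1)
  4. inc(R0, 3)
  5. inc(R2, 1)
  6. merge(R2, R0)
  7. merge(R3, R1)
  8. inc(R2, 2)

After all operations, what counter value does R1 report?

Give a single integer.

Answer: 1

Derivation:
Op 1: inc R0 by 3 -> R0=(3,0,0,0) value=3
Op 2: inc R0 by 1 -> R0=(4,0,0,0) value=4
Op 3: inc R1 by 1 -> R1=(0,1,0,0) value=1
Op 4: inc R0 by 3 -> R0=(7,0,0,0) value=7
Op 5: inc R2 by 1 -> R2=(0,0,1,0) value=1
Op 6: merge R2<->R0 -> R2=(7,0,1,0) R0=(7,0,1,0)
Op 7: merge R3<->R1 -> R3=(0,1,0,0) R1=(0,1,0,0)
Op 8: inc R2 by 2 -> R2=(7,0,3,0) value=10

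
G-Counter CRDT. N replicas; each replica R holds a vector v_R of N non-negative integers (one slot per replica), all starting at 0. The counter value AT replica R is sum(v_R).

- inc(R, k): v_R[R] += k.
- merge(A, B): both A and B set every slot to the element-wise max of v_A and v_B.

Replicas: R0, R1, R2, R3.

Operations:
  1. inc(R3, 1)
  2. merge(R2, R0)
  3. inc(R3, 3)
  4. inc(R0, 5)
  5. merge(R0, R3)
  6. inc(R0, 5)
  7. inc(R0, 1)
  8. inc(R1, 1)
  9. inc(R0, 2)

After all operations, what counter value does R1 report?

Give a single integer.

Answer: 1

Derivation:
Op 1: inc R3 by 1 -> R3=(0,0,0,1) value=1
Op 2: merge R2<->R0 -> R2=(0,0,0,0) R0=(0,0,0,0)
Op 3: inc R3 by 3 -> R3=(0,0,0,4) value=4
Op 4: inc R0 by 5 -> R0=(5,0,0,0) value=5
Op 5: merge R0<->R3 -> R0=(5,0,0,4) R3=(5,0,0,4)
Op 6: inc R0 by 5 -> R0=(10,0,0,4) value=14
Op 7: inc R0 by 1 -> R0=(11,0,0,4) value=15
Op 8: inc R1 by 1 -> R1=(0,1,0,0) value=1
Op 9: inc R0 by 2 -> R0=(13,0,0,4) value=17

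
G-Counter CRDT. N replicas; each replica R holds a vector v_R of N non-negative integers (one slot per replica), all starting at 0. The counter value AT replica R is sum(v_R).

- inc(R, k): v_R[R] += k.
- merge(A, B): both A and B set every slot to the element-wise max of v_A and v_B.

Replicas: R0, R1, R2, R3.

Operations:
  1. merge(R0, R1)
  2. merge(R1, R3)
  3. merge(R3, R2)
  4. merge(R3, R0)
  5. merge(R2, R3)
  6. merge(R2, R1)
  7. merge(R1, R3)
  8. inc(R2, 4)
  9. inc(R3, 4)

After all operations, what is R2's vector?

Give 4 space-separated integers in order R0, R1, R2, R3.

Op 1: merge R0<->R1 -> R0=(0,0,0,0) R1=(0,0,0,0)
Op 2: merge R1<->R3 -> R1=(0,0,0,0) R3=(0,0,0,0)
Op 3: merge R3<->R2 -> R3=(0,0,0,0) R2=(0,0,0,0)
Op 4: merge R3<->R0 -> R3=(0,0,0,0) R0=(0,0,0,0)
Op 5: merge R2<->R3 -> R2=(0,0,0,0) R3=(0,0,0,0)
Op 6: merge R2<->R1 -> R2=(0,0,0,0) R1=(0,0,0,0)
Op 7: merge R1<->R3 -> R1=(0,0,0,0) R3=(0,0,0,0)
Op 8: inc R2 by 4 -> R2=(0,0,4,0) value=4
Op 9: inc R3 by 4 -> R3=(0,0,0,4) value=4

Answer: 0 0 4 0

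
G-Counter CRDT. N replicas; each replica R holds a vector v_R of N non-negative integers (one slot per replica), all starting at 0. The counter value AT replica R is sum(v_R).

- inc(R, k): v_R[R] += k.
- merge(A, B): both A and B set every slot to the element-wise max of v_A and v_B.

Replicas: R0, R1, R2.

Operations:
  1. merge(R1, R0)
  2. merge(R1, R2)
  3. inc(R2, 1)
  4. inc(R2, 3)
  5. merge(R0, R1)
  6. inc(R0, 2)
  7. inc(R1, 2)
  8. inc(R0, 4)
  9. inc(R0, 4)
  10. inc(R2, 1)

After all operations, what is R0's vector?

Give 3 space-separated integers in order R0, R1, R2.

Answer: 10 0 0

Derivation:
Op 1: merge R1<->R0 -> R1=(0,0,0) R0=(0,0,0)
Op 2: merge R1<->R2 -> R1=(0,0,0) R2=(0,0,0)
Op 3: inc R2 by 1 -> R2=(0,0,1) value=1
Op 4: inc R2 by 3 -> R2=(0,0,4) value=4
Op 5: merge R0<->R1 -> R0=(0,0,0) R1=(0,0,0)
Op 6: inc R0 by 2 -> R0=(2,0,0) value=2
Op 7: inc R1 by 2 -> R1=(0,2,0) value=2
Op 8: inc R0 by 4 -> R0=(6,0,0) value=6
Op 9: inc R0 by 4 -> R0=(10,0,0) value=10
Op 10: inc R2 by 1 -> R2=(0,0,5) value=5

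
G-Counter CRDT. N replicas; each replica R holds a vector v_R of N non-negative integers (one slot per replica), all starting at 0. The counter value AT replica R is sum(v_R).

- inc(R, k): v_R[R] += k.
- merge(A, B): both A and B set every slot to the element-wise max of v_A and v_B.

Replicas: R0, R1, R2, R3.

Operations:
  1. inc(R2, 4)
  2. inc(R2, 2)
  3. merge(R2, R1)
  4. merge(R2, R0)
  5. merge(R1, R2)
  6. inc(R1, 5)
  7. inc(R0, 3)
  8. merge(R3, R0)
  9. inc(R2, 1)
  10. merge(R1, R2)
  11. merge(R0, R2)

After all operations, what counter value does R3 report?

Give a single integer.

Answer: 9

Derivation:
Op 1: inc R2 by 4 -> R2=(0,0,4,0) value=4
Op 2: inc R2 by 2 -> R2=(0,0,6,0) value=6
Op 3: merge R2<->R1 -> R2=(0,0,6,0) R1=(0,0,6,0)
Op 4: merge R2<->R0 -> R2=(0,0,6,0) R0=(0,0,6,0)
Op 5: merge R1<->R2 -> R1=(0,0,6,0) R2=(0,0,6,0)
Op 6: inc R1 by 5 -> R1=(0,5,6,0) value=11
Op 7: inc R0 by 3 -> R0=(3,0,6,0) value=9
Op 8: merge R3<->R0 -> R3=(3,0,6,0) R0=(3,0,6,0)
Op 9: inc R2 by 1 -> R2=(0,0,7,0) value=7
Op 10: merge R1<->R2 -> R1=(0,5,7,0) R2=(0,5,7,0)
Op 11: merge R0<->R2 -> R0=(3,5,7,0) R2=(3,5,7,0)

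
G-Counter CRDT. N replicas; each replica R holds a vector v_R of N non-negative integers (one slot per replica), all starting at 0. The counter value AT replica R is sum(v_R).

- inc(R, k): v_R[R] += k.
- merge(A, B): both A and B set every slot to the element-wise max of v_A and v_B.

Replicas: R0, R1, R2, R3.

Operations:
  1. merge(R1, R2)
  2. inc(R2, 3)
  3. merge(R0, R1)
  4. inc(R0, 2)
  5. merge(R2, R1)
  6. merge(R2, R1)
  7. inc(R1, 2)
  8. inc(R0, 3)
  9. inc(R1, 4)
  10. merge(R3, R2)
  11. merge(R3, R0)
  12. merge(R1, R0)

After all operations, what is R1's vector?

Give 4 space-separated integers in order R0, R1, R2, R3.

Answer: 5 6 3 0

Derivation:
Op 1: merge R1<->R2 -> R1=(0,0,0,0) R2=(0,0,0,0)
Op 2: inc R2 by 3 -> R2=(0,0,3,0) value=3
Op 3: merge R0<->R1 -> R0=(0,0,0,0) R1=(0,0,0,0)
Op 4: inc R0 by 2 -> R0=(2,0,0,0) value=2
Op 5: merge R2<->R1 -> R2=(0,0,3,0) R1=(0,0,3,0)
Op 6: merge R2<->R1 -> R2=(0,0,3,0) R1=(0,0,3,0)
Op 7: inc R1 by 2 -> R1=(0,2,3,0) value=5
Op 8: inc R0 by 3 -> R0=(5,0,0,0) value=5
Op 9: inc R1 by 4 -> R1=(0,6,3,0) value=9
Op 10: merge R3<->R2 -> R3=(0,0,3,0) R2=(0,0,3,0)
Op 11: merge R3<->R0 -> R3=(5,0,3,0) R0=(5,0,3,0)
Op 12: merge R1<->R0 -> R1=(5,6,3,0) R0=(5,6,3,0)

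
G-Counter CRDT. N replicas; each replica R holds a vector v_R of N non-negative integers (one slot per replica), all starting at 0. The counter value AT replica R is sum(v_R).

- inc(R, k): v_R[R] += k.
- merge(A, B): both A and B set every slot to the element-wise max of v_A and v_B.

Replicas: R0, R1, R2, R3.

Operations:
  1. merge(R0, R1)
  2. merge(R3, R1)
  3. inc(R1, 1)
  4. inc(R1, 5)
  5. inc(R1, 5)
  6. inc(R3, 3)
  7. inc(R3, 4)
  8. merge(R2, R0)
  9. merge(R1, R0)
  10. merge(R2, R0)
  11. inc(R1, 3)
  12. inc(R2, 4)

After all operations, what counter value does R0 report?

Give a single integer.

Answer: 11

Derivation:
Op 1: merge R0<->R1 -> R0=(0,0,0,0) R1=(0,0,0,0)
Op 2: merge R3<->R1 -> R3=(0,0,0,0) R1=(0,0,0,0)
Op 3: inc R1 by 1 -> R1=(0,1,0,0) value=1
Op 4: inc R1 by 5 -> R1=(0,6,0,0) value=6
Op 5: inc R1 by 5 -> R1=(0,11,0,0) value=11
Op 6: inc R3 by 3 -> R3=(0,0,0,3) value=3
Op 7: inc R3 by 4 -> R3=(0,0,0,7) value=7
Op 8: merge R2<->R0 -> R2=(0,0,0,0) R0=(0,0,0,0)
Op 9: merge R1<->R0 -> R1=(0,11,0,0) R0=(0,11,0,0)
Op 10: merge R2<->R0 -> R2=(0,11,0,0) R0=(0,11,0,0)
Op 11: inc R1 by 3 -> R1=(0,14,0,0) value=14
Op 12: inc R2 by 4 -> R2=(0,11,4,0) value=15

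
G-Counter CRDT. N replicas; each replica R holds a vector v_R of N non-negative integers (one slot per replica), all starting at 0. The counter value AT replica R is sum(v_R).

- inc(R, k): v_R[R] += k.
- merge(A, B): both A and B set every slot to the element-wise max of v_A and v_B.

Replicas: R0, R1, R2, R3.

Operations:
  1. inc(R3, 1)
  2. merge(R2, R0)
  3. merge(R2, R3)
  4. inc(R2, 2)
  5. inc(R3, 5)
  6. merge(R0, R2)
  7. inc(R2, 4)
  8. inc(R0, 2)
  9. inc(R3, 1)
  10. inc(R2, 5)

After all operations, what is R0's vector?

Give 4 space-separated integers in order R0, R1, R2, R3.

Answer: 2 0 2 1

Derivation:
Op 1: inc R3 by 1 -> R3=(0,0,0,1) value=1
Op 2: merge R2<->R0 -> R2=(0,0,0,0) R0=(0,0,0,0)
Op 3: merge R2<->R3 -> R2=(0,0,0,1) R3=(0,0,0,1)
Op 4: inc R2 by 2 -> R2=(0,0,2,1) value=3
Op 5: inc R3 by 5 -> R3=(0,0,0,6) value=6
Op 6: merge R0<->R2 -> R0=(0,0,2,1) R2=(0,0,2,1)
Op 7: inc R2 by 4 -> R2=(0,0,6,1) value=7
Op 8: inc R0 by 2 -> R0=(2,0,2,1) value=5
Op 9: inc R3 by 1 -> R3=(0,0,0,7) value=7
Op 10: inc R2 by 5 -> R2=(0,0,11,1) value=12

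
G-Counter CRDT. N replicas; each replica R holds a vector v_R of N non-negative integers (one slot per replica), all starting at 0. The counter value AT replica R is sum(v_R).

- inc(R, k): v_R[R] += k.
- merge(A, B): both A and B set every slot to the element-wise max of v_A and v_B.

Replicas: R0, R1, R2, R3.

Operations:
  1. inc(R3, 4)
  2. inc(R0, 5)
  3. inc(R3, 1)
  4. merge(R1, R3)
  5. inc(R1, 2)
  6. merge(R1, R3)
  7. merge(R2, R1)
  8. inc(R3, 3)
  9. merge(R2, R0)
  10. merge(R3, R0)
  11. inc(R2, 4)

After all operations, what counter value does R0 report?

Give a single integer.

Op 1: inc R3 by 4 -> R3=(0,0,0,4) value=4
Op 2: inc R0 by 5 -> R0=(5,0,0,0) value=5
Op 3: inc R3 by 1 -> R3=(0,0,0,5) value=5
Op 4: merge R1<->R3 -> R1=(0,0,0,5) R3=(0,0,0,5)
Op 5: inc R1 by 2 -> R1=(0,2,0,5) value=7
Op 6: merge R1<->R3 -> R1=(0,2,0,5) R3=(0,2,0,5)
Op 7: merge R2<->R1 -> R2=(0,2,0,5) R1=(0,2,0,5)
Op 8: inc R3 by 3 -> R3=(0,2,0,8) value=10
Op 9: merge R2<->R0 -> R2=(5,2,0,5) R0=(5,2,0,5)
Op 10: merge R3<->R0 -> R3=(5,2,0,8) R0=(5,2,0,8)
Op 11: inc R2 by 4 -> R2=(5,2,4,5) value=16

Answer: 15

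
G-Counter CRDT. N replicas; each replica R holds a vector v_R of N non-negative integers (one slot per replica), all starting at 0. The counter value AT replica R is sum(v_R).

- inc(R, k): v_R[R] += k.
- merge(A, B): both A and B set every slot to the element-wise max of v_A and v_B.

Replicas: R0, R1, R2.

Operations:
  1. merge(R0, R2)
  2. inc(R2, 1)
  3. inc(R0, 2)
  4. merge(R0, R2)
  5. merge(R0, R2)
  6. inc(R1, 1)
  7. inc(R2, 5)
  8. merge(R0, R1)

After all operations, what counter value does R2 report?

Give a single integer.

Op 1: merge R0<->R2 -> R0=(0,0,0) R2=(0,0,0)
Op 2: inc R2 by 1 -> R2=(0,0,1) value=1
Op 3: inc R0 by 2 -> R0=(2,0,0) value=2
Op 4: merge R0<->R2 -> R0=(2,0,1) R2=(2,0,1)
Op 5: merge R0<->R2 -> R0=(2,0,1) R2=(2,0,1)
Op 6: inc R1 by 1 -> R1=(0,1,0) value=1
Op 7: inc R2 by 5 -> R2=(2,0,6) value=8
Op 8: merge R0<->R1 -> R0=(2,1,1) R1=(2,1,1)

Answer: 8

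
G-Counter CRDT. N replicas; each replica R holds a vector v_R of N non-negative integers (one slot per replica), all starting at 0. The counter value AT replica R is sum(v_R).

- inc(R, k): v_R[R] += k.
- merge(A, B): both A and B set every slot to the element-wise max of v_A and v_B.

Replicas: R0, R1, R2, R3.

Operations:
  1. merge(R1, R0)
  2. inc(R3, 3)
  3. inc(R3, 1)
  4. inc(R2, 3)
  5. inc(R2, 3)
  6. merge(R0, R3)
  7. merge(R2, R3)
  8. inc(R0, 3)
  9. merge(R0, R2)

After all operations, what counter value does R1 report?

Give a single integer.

Answer: 0

Derivation:
Op 1: merge R1<->R0 -> R1=(0,0,0,0) R0=(0,0,0,0)
Op 2: inc R3 by 3 -> R3=(0,0,0,3) value=3
Op 3: inc R3 by 1 -> R3=(0,0,0,4) value=4
Op 4: inc R2 by 3 -> R2=(0,0,3,0) value=3
Op 5: inc R2 by 3 -> R2=(0,0,6,0) value=6
Op 6: merge R0<->R3 -> R0=(0,0,0,4) R3=(0,0,0,4)
Op 7: merge R2<->R3 -> R2=(0,0,6,4) R3=(0,0,6,4)
Op 8: inc R0 by 3 -> R0=(3,0,0,4) value=7
Op 9: merge R0<->R2 -> R0=(3,0,6,4) R2=(3,0,6,4)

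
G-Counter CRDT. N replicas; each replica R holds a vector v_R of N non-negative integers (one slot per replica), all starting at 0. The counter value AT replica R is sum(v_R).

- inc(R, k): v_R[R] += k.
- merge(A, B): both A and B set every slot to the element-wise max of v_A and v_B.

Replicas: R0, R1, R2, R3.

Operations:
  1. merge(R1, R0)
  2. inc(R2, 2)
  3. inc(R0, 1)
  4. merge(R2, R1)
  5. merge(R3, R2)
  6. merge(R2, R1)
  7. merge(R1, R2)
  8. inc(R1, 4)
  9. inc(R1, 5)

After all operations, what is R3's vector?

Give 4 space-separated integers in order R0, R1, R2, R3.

Op 1: merge R1<->R0 -> R1=(0,0,0,0) R0=(0,0,0,0)
Op 2: inc R2 by 2 -> R2=(0,0,2,0) value=2
Op 3: inc R0 by 1 -> R0=(1,0,0,0) value=1
Op 4: merge R2<->R1 -> R2=(0,0,2,0) R1=(0,0,2,0)
Op 5: merge R3<->R2 -> R3=(0,0,2,0) R2=(0,0,2,0)
Op 6: merge R2<->R1 -> R2=(0,0,2,0) R1=(0,0,2,0)
Op 7: merge R1<->R2 -> R1=(0,0,2,0) R2=(0,0,2,0)
Op 8: inc R1 by 4 -> R1=(0,4,2,0) value=6
Op 9: inc R1 by 5 -> R1=(0,9,2,0) value=11

Answer: 0 0 2 0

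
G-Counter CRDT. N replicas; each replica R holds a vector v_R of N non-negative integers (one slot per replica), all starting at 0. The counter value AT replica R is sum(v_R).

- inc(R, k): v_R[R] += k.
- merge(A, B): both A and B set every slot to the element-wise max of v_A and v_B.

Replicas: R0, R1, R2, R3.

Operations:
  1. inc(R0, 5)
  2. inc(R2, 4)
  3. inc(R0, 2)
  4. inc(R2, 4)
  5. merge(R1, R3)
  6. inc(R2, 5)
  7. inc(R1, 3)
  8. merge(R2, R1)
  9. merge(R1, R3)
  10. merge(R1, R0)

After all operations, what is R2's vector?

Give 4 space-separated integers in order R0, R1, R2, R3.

Answer: 0 3 13 0

Derivation:
Op 1: inc R0 by 5 -> R0=(5,0,0,0) value=5
Op 2: inc R2 by 4 -> R2=(0,0,4,0) value=4
Op 3: inc R0 by 2 -> R0=(7,0,0,0) value=7
Op 4: inc R2 by 4 -> R2=(0,0,8,0) value=8
Op 5: merge R1<->R3 -> R1=(0,0,0,0) R3=(0,0,0,0)
Op 6: inc R2 by 5 -> R2=(0,0,13,0) value=13
Op 7: inc R1 by 3 -> R1=(0,3,0,0) value=3
Op 8: merge R2<->R1 -> R2=(0,3,13,0) R1=(0,3,13,0)
Op 9: merge R1<->R3 -> R1=(0,3,13,0) R3=(0,3,13,0)
Op 10: merge R1<->R0 -> R1=(7,3,13,0) R0=(7,3,13,0)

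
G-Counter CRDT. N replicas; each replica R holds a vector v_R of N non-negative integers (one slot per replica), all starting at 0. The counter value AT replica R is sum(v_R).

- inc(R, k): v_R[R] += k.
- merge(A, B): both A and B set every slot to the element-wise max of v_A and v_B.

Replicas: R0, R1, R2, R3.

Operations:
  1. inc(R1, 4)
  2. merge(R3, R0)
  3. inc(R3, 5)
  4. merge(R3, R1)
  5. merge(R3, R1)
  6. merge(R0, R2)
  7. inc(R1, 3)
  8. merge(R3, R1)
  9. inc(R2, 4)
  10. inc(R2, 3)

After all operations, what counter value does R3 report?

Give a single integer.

Op 1: inc R1 by 4 -> R1=(0,4,0,0) value=4
Op 2: merge R3<->R0 -> R3=(0,0,0,0) R0=(0,0,0,0)
Op 3: inc R3 by 5 -> R3=(0,0,0,5) value=5
Op 4: merge R3<->R1 -> R3=(0,4,0,5) R1=(0,4,0,5)
Op 5: merge R3<->R1 -> R3=(0,4,0,5) R1=(0,4,0,5)
Op 6: merge R0<->R2 -> R0=(0,0,0,0) R2=(0,0,0,0)
Op 7: inc R1 by 3 -> R1=(0,7,0,5) value=12
Op 8: merge R3<->R1 -> R3=(0,7,0,5) R1=(0,7,0,5)
Op 9: inc R2 by 4 -> R2=(0,0,4,0) value=4
Op 10: inc R2 by 3 -> R2=(0,0,7,0) value=7

Answer: 12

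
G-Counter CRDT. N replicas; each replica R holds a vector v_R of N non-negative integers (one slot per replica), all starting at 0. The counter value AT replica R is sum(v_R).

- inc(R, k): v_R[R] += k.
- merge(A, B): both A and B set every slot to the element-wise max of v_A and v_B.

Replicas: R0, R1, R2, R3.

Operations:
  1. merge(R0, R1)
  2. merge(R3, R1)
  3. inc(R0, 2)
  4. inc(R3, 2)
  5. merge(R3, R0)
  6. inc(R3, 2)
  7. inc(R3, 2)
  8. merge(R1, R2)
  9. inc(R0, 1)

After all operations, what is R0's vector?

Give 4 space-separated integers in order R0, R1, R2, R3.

Answer: 3 0 0 2

Derivation:
Op 1: merge R0<->R1 -> R0=(0,0,0,0) R1=(0,0,0,0)
Op 2: merge R3<->R1 -> R3=(0,0,0,0) R1=(0,0,0,0)
Op 3: inc R0 by 2 -> R0=(2,0,0,0) value=2
Op 4: inc R3 by 2 -> R3=(0,0,0,2) value=2
Op 5: merge R3<->R0 -> R3=(2,0,0,2) R0=(2,0,0,2)
Op 6: inc R3 by 2 -> R3=(2,0,0,4) value=6
Op 7: inc R3 by 2 -> R3=(2,0,0,6) value=8
Op 8: merge R1<->R2 -> R1=(0,0,0,0) R2=(0,0,0,0)
Op 9: inc R0 by 1 -> R0=(3,0,0,2) value=5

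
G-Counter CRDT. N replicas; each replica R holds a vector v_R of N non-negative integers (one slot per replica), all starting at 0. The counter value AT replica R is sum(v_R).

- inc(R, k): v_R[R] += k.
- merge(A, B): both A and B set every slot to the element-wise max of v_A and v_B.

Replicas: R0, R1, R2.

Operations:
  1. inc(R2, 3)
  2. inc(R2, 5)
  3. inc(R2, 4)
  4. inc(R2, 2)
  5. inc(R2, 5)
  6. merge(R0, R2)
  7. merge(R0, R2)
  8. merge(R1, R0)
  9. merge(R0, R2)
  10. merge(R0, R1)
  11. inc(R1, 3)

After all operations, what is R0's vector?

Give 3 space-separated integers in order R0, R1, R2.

Op 1: inc R2 by 3 -> R2=(0,0,3) value=3
Op 2: inc R2 by 5 -> R2=(0,0,8) value=8
Op 3: inc R2 by 4 -> R2=(0,0,12) value=12
Op 4: inc R2 by 2 -> R2=(0,0,14) value=14
Op 5: inc R2 by 5 -> R2=(0,0,19) value=19
Op 6: merge R0<->R2 -> R0=(0,0,19) R2=(0,0,19)
Op 7: merge R0<->R2 -> R0=(0,0,19) R2=(0,0,19)
Op 8: merge R1<->R0 -> R1=(0,0,19) R0=(0,0,19)
Op 9: merge R0<->R2 -> R0=(0,0,19) R2=(0,0,19)
Op 10: merge R0<->R1 -> R0=(0,0,19) R1=(0,0,19)
Op 11: inc R1 by 3 -> R1=(0,3,19) value=22

Answer: 0 0 19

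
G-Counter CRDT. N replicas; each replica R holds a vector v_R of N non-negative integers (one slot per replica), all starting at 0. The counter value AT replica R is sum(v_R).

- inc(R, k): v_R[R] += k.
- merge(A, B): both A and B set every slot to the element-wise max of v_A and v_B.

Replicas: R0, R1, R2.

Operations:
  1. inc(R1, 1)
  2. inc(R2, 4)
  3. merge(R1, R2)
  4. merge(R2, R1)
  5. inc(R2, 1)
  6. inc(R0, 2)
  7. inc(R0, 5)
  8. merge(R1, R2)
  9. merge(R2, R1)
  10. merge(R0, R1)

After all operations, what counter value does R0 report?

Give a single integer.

Op 1: inc R1 by 1 -> R1=(0,1,0) value=1
Op 2: inc R2 by 4 -> R2=(0,0,4) value=4
Op 3: merge R1<->R2 -> R1=(0,1,4) R2=(0,1,4)
Op 4: merge R2<->R1 -> R2=(0,1,4) R1=(0,1,4)
Op 5: inc R2 by 1 -> R2=(0,1,5) value=6
Op 6: inc R0 by 2 -> R0=(2,0,0) value=2
Op 7: inc R0 by 5 -> R0=(7,0,0) value=7
Op 8: merge R1<->R2 -> R1=(0,1,5) R2=(0,1,5)
Op 9: merge R2<->R1 -> R2=(0,1,5) R1=(0,1,5)
Op 10: merge R0<->R1 -> R0=(7,1,5) R1=(7,1,5)

Answer: 13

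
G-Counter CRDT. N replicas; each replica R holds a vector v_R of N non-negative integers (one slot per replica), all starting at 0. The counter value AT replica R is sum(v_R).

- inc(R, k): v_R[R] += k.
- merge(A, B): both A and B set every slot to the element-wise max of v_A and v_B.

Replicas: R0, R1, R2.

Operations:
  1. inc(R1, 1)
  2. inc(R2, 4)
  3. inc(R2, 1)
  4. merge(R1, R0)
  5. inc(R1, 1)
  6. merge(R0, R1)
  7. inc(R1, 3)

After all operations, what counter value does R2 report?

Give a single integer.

Op 1: inc R1 by 1 -> R1=(0,1,0) value=1
Op 2: inc R2 by 4 -> R2=(0,0,4) value=4
Op 3: inc R2 by 1 -> R2=(0,0,5) value=5
Op 4: merge R1<->R0 -> R1=(0,1,0) R0=(0,1,0)
Op 5: inc R1 by 1 -> R1=(0,2,0) value=2
Op 6: merge R0<->R1 -> R0=(0,2,0) R1=(0,2,0)
Op 7: inc R1 by 3 -> R1=(0,5,0) value=5

Answer: 5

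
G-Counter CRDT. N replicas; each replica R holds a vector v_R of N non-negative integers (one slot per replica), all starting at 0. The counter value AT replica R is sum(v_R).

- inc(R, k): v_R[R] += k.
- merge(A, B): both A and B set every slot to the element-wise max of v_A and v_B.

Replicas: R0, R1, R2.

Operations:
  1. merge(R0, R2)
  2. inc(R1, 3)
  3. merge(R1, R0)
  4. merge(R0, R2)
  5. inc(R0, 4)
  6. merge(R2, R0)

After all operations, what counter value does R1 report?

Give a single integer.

Op 1: merge R0<->R2 -> R0=(0,0,0) R2=(0,0,0)
Op 2: inc R1 by 3 -> R1=(0,3,0) value=3
Op 3: merge R1<->R0 -> R1=(0,3,0) R0=(0,3,0)
Op 4: merge R0<->R2 -> R0=(0,3,0) R2=(0,3,0)
Op 5: inc R0 by 4 -> R0=(4,3,0) value=7
Op 6: merge R2<->R0 -> R2=(4,3,0) R0=(4,3,0)

Answer: 3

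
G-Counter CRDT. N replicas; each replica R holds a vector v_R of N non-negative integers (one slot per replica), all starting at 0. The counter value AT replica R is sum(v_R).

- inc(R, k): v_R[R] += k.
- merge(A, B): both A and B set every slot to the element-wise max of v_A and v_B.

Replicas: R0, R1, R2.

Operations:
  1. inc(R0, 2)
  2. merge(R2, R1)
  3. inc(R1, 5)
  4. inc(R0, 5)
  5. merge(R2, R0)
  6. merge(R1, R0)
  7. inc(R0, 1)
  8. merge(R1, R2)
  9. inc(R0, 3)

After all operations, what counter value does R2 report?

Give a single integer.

Op 1: inc R0 by 2 -> R0=(2,0,0) value=2
Op 2: merge R2<->R1 -> R2=(0,0,0) R1=(0,0,0)
Op 3: inc R1 by 5 -> R1=(0,5,0) value=5
Op 4: inc R0 by 5 -> R0=(7,0,0) value=7
Op 5: merge R2<->R0 -> R2=(7,0,0) R0=(7,0,0)
Op 6: merge R1<->R0 -> R1=(7,5,0) R0=(7,5,0)
Op 7: inc R0 by 1 -> R0=(8,5,0) value=13
Op 8: merge R1<->R2 -> R1=(7,5,0) R2=(7,5,0)
Op 9: inc R0 by 3 -> R0=(11,5,0) value=16

Answer: 12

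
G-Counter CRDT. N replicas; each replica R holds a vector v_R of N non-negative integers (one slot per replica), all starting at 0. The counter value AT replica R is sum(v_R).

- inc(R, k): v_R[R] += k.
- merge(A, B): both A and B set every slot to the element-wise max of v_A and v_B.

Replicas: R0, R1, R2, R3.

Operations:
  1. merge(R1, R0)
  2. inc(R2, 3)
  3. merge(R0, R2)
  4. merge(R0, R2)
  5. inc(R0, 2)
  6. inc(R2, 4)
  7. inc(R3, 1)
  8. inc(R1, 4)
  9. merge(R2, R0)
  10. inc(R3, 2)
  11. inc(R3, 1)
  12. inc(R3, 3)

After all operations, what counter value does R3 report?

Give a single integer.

Op 1: merge R1<->R0 -> R1=(0,0,0,0) R0=(0,0,0,0)
Op 2: inc R2 by 3 -> R2=(0,0,3,0) value=3
Op 3: merge R0<->R2 -> R0=(0,0,3,0) R2=(0,0,3,0)
Op 4: merge R0<->R2 -> R0=(0,0,3,0) R2=(0,0,3,0)
Op 5: inc R0 by 2 -> R0=(2,0,3,0) value=5
Op 6: inc R2 by 4 -> R2=(0,0,7,0) value=7
Op 7: inc R3 by 1 -> R3=(0,0,0,1) value=1
Op 8: inc R1 by 4 -> R1=(0,4,0,0) value=4
Op 9: merge R2<->R0 -> R2=(2,0,7,0) R0=(2,0,7,0)
Op 10: inc R3 by 2 -> R3=(0,0,0,3) value=3
Op 11: inc R3 by 1 -> R3=(0,0,0,4) value=4
Op 12: inc R3 by 3 -> R3=(0,0,0,7) value=7

Answer: 7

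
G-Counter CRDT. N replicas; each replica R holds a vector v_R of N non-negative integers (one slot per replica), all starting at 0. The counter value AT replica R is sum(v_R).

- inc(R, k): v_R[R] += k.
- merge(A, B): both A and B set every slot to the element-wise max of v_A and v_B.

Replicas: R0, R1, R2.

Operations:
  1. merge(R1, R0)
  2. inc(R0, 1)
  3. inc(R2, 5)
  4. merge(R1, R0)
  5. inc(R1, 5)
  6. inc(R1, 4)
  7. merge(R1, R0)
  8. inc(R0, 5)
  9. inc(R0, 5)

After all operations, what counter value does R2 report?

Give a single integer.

Op 1: merge R1<->R0 -> R1=(0,0,0) R0=(0,0,0)
Op 2: inc R0 by 1 -> R0=(1,0,0) value=1
Op 3: inc R2 by 5 -> R2=(0,0,5) value=5
Op 4: merge R1<->R0 -> R1=(1,0,0) R0=(1,0,0)
Op 5: inc R1 by 5 -> R1=(1,5,0) value=6
Op 6: inc R1 by 4 -> R1=(1,9,0) value=10
Op 7: merge R1<->R0 -> R1=(1,9,0) R0=(1,9,0)
Op 8: inc R0 by 5 -> R0=(6,9,0) value=15
Op 9: inc R0 by 5 -> R0=(11,9,0) value=20

Answer: 5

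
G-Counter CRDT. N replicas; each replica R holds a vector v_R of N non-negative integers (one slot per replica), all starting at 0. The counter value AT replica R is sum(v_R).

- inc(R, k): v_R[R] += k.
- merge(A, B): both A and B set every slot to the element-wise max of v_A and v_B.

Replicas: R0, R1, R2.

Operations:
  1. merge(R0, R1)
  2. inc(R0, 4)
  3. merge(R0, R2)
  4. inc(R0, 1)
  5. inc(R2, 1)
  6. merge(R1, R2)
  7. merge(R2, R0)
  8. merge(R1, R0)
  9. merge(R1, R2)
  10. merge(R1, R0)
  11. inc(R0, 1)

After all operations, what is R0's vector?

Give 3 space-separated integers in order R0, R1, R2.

Answer: 6 0 1

Derivation:
Op 1: merge R0<->R1 -> R0=(0,0,0) R1=(0,0,0)
Op 2: inc R0 by 4 -> R0=(4,0,0) value=4
Op 3: merge R0<->R2 -> R0=(4,0,0) R2=(4,0,0)
Op 4: inc R0 by 1 -> R0=(5,0,0) value=5
Op 5: inc R2 by 1 -> R2=(4,0,1) value=5
Op 6: merge R1<->R2 -> R1=(4,0,1) R2=(4,0,1)
Op 7: merge R2<->R0 -> R2=(5,0,1) R0=(5,0,1)
Op 8: merge R1<->R0 -> R1=(5,0,1) R0=(5,0,1)
Op 9: merge R1<->R2 -> R1=(5,0,1) R2=(5,0,1)
Op 10: merge R1<->R0 -> R1=(5,0,1) R0=(5,0,1)
Op 11: inc R0 by 1 -> R0=(6,0,1) value=7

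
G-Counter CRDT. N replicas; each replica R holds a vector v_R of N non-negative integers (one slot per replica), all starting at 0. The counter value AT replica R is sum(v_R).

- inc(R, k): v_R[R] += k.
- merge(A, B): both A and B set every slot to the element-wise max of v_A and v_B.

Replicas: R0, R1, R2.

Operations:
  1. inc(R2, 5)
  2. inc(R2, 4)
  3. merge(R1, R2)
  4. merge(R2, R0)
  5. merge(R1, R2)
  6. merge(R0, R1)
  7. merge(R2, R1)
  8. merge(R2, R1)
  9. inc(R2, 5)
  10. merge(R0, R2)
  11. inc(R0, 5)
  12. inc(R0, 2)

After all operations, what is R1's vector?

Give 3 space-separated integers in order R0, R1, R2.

Op 1: inc R2 by 5 -> R2=(0,0,5) value=5
Op 2: inc R2 by 4 -> R2=(0,0,9) value=9
Op 3: merge R1<->R2 -> R1=(0,0,9) R2=(0,0,9)
Op 4: merge R2<->R0 -> R2=(0,0,9) R0=(0,0,9)
Op 5: merge R1<->R2 -> R1=(0,0,9) R2=(0,0,9)
Op 6: merge R0<->R1 -> R0=(0,0,9) R1=(0,0,9)
Op 7: merge R2<->R1 -> R2=(0,0,9) R1=(0,0,9)
Op 8: merge R2<->R1 -> R2=(0,0,9) R1=(0,0,9)
Op 9: inc R2 by 5 -> R2=(0,0,14) value=14
Op 10: merge R0<->R2 -> R0=(0,0,14) R2=(0,0,14)
Op 11: inc R0 by 5 -> R0=(5,0,14) value=19
Op 12: inc R0 by 2 -> R0=(7,0,14) value=21

Answer: 0 0 9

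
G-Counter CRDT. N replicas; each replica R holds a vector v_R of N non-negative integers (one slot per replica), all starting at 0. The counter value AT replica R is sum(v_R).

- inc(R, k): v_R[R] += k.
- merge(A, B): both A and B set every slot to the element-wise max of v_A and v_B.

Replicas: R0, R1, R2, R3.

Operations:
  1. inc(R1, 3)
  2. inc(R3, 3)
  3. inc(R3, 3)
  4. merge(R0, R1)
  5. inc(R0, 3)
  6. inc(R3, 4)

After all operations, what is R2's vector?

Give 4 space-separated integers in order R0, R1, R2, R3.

Answer: 0 0 0 0

Derivation:
Op 1: inc R1 by 3 -> R1=(0,3,0,0) value=3
Op 2: inc R3 by 3 -> R3=(0,0,0,3) value=3
Op 3: inc R3 by 3 -> R3=(0,0,0,6) value=6
Op 4: merge R0<->R1 -> R0=(0,3,0,0) R1=(0,3,0,0)
Op 5: inc R0 by 3 -> R0=(3,3,0,0) value=6
Op 6: inc R3 by 4 -> R3=(0,0,0,10) value=10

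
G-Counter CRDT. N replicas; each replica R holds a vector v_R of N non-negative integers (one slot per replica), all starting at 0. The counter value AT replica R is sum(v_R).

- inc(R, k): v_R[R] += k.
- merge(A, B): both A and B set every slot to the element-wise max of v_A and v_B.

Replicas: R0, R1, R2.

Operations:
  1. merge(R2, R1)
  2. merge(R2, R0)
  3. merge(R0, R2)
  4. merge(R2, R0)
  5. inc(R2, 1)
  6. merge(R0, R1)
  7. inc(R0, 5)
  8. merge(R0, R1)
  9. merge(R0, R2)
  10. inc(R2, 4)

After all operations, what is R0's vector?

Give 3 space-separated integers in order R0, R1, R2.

Answer: 5 0 1

Derivation:
Op 1: merge R2<->R1 -> R2=(0,0,0) R1=(0,0,0)
Op 2: merge R2<->R0 -> R2=(0,0,0) R0=(0,0,0)
Op 3: merge R0<->R2 -> R0=(0,0,0) R2=(0,0,0)
Op 4: merge R2<->R0 -> R2=(0,0,0) R0=(0,0,0)
Op 5: inc R2 by 1 -> R2=(0,0,1) value=1
Op 6: merge R0<->R1 -> R0=(0,0,0) R1=(0,0,0)
Op 7: inc R0 by 5 -> R0=(5,0,0) value=5
Op 8: merge R0<->R1 -> R0=(5,0,0) R1=(5,0,0)
Op 9: merge R0<->R2 -> R0=(5,0,1) R2=(5,0,1)
Op 10: inc R2 by 4 -> R2=(5,0,5) value=10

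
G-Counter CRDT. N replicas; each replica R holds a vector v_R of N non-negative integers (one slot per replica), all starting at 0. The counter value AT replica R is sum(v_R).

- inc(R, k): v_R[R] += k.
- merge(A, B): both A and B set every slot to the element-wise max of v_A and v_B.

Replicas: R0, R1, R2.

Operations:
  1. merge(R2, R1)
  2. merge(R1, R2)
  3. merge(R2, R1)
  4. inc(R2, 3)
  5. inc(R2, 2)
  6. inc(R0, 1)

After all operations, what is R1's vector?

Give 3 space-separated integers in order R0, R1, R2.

Answer: 0 0 0

Derivation:
Op 1: merge R2<->R1 -> R2=(0,0,0) R1=(0,0,0)
Op 2: merge R1<->R2 -> R1=(0,0,0) R2=(0,0,0)
Op 3: merge R2<->R1 -> R2=(0,0,0) R1=(0,0,0)
Op 4: inc R2 by 3 -> R2=(0,0,3) value=3
Op 5: inc R2 by 2 -> R2=(0,0,5) value=5
Op 6: inc R0 by 1 -> R0=(1,0,0) value=1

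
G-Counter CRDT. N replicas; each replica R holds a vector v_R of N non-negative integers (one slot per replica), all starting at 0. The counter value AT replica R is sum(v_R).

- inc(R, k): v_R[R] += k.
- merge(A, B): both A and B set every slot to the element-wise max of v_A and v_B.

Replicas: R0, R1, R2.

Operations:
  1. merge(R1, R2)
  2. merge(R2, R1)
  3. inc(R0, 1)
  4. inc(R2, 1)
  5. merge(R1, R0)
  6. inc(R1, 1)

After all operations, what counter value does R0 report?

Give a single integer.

Op 1: merge R1<->R2 -> R1=(0,0,0) R2=(0,0,0)
Op 2: merge R2<->R1 -> R2=(0,0,0) R1=(0,0,0)
Op 3: inc R0 by 1 -> R0=(1,0,0) value=1
Op 4: inc R2 by 1 -> R2=(0,0,1) value=1
Op 5: merge R1<->R0 -> R1=(1,0,0) R0=(1,0,0)
Op 6: inc R1 by 1 -> R1=(1,1,0) value=2

Answer: 1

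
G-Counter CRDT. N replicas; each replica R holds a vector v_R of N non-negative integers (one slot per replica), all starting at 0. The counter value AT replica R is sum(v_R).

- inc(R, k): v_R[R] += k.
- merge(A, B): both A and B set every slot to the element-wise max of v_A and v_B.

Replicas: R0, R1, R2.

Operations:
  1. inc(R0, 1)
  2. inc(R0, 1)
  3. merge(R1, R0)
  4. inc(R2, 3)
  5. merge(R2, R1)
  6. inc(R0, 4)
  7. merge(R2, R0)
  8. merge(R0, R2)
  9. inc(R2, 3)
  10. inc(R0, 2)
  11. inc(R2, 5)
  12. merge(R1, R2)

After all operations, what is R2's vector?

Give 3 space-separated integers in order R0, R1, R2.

Op 1: inc R0 by 1 -> R0=(1,0,0) value=1
Op 2: inc R0 by 1 -> R0=(2,0,0) value=2
Op 3: merge R1<->R0 -> R1=(2,0,0) R0=(2,0,0)
Op 4: inc R2 by 3 -> R2=(0,0,3) value=3
Op 5: merge R2<->R1 -> R2=(2,0,3) R1=(2,0,3)
Op 6: inc R0 by 4 -> R0=(6,0,0) value=6
Op 7: merge R2<->R0 -> R2=(6,0,3) R0=(6,0,3)
Op 8: merge R0<->R2 -> R0=(6,0,3) R2=(6,0,3)
Op 9: inc R2 by 3 -> R2=(6,0,6) value=12
Op 10: inc R0 by 2 -> R0=(8,0,3) value=11
Op 11: inc R2 by 5 -> R2=(6,0,11) value=17
Op 12: merge R1<->R2 -> R1=(6,0,11) R2=(6,0,11)

Answer: 6 0 11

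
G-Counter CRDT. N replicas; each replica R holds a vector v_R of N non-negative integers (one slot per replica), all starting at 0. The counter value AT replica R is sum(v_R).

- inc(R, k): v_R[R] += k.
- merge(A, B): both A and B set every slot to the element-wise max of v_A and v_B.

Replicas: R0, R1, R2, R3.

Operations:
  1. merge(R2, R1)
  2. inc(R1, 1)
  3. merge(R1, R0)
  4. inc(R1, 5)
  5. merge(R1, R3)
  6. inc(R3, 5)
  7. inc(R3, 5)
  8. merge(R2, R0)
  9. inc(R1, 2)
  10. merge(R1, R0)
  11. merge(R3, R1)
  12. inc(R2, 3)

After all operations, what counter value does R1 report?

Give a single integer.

Answer: 18

Derivation:
Op 1: merge R2<->R1 -> R2=(0,0,0,0) R1=(0,0,0,0)
Op 2: inc R1 by 1 -> R1=(0,1,0,0) value=1
Op 3: merge R1<->R0 -> R1=(0,1,0,0) R0=(0,1,0,0)
Op 4: inc R1 by 5 -> R1=(0,6,0,0) value=6
Op 5: merge R1<->R3 -> R1=(0,6,0,0) R3=(0,6,0,0)
Op 6: inc R3 by 5 -> R3=(0,6,0,5) value=11
Op 7: inc R3 by 5 -> R3=(0,6,0,10) value=16
Op 8: merge R2<->R0 -> R2=(0,1,0,0) R0=(0,1,0,0)
Op 9: inc R1 by 2 -> R1=(0,8,0,0) value=8
Op 10: merge R1<->R0 -> R1=(0,8,0,0) R0=(0,8,0,0)
Op 11: merge R3<->R1 -> R3=(0,8,0,10) R1=(0,8,0,10)
Op 12: inc R2 by 3 -> R2=(0,1,3,0) value=4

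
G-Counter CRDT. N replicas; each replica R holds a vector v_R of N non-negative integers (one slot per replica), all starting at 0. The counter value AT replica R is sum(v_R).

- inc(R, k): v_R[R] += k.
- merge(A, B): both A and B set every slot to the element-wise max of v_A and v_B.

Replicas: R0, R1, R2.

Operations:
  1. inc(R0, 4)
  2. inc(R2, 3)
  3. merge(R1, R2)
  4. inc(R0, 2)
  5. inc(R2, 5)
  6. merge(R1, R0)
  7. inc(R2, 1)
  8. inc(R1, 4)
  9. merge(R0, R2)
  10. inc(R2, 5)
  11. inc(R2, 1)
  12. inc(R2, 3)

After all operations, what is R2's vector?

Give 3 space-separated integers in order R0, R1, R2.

Op 1: inc R0 by 4 -> R0=(4,0,0) value=4
Op 2: inc R2 by 3 -> R2=(0,0,3) value=3
Op 3: merge R1<->R2 -> R1=(0,0,3) R2=(0,0,3)
Op 4: inc R0 by 2 -> R0=(6,0,0) value=6
Op 5: inc R2 by 5 -> R2=(0,0,8) value=8
Op 6: merge R1<->R0 -> R1=(6,0,3) R0=(6,0,3)
Op 7: inc R2 by 1 -> R2=(0,0,9) value=9
Op 8: inc R1 by 4 -> R1=(6,4,3) value=13
Op 9: merge R0<->R2 -> R0=(6,0,9) R2=(6,0,9)
Op 10: inc R2 by 5 -> R2=(6,0,14) value=20
Op 11: inc R2 by 1 -> R2=(6,0,15) value=21
Op 12: inc R2 by 3 -> R2=(6,0,18) value=24

Answer: 6 0 18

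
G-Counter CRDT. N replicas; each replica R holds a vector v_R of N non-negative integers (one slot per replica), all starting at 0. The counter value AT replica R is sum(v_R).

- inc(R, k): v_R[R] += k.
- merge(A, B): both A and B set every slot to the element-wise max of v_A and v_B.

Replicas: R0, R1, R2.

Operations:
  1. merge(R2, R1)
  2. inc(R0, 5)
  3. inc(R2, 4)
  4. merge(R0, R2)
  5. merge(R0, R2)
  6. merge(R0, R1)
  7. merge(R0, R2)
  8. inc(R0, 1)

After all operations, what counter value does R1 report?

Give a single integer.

Answer: 9

Derivation:
Op 1: merge R2<->R1 -> R2=(0,0,0) R1=(0,0,0)
Op 2: inc R0 by 5 -> R0=(5,0,0) value=5
Op 3: inc R2 by 4 -> R2=(0,0,4) value=4
Op 4: merge R0<->R2 -> R0=(5,0,4) R2=(5,0,4)
Op 5: merge R0<->R2 -> R0=(5,0,4) R2=(5,0,4)
Op 6: merge R0<->R1 -> R0=(5,0,4) R1=(5,0,4)
Op 7: merge R0<->R2 -> R0=(5,0,4) R2=(5,0,4)
Op 8: inc R0 by 1 -> R0=(6,0,4) value=10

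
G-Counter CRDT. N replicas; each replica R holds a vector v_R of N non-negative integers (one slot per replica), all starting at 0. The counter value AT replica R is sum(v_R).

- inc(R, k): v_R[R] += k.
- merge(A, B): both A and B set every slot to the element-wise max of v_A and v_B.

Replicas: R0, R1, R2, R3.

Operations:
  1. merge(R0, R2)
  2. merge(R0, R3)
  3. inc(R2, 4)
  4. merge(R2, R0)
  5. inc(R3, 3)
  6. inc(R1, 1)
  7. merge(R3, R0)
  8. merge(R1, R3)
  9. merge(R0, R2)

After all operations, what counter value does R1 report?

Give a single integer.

Answer: 8

Derivation:
Op 1: merge R0<->R2 -> R0=(0,0,0,0) R2=(0,0,0,0)
Op 2: merge R0<->R3 -> R0=(0,0,0,0) R3=(0,0,0,0)
Op 3: inc R2 by 4 -> R2=(0,0,4,0) value=4
Op 4: merge R2<->R0 -> R2=(0,0,4,0) R0=(0,0,4,0)
Op 5: inc R3 by 3 -> R3=(0,0,0,3) value=3
Op 6: inc R1 by 1 -> R1=(0,1,0,0) value=1
Op 7: merge R3<->R0 -> R3=(0,0,4,3) R0=(0,0,4,3)
Op 8: merge R1<->R3 -> R1=(0,1,4,3) R3=(0,1,4,3)
Op 9: merge R0<->R2 -> R0=(0,0,4,3) R2=(0,0,4,3)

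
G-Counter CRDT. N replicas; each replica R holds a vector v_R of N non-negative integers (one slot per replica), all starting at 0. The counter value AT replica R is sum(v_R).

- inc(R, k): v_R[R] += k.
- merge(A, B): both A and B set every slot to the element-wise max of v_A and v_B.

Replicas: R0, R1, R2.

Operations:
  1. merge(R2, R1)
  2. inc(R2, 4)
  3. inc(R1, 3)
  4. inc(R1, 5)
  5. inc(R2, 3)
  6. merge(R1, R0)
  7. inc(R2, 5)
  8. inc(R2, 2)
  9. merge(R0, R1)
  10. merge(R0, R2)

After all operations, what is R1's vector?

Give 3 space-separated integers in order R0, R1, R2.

Op 1: merge R2<->R1 -> R2=(0,0,0) R1=(0,0,0)
Op 2: inc R2 by 4 -> R2=(0,0,4) value=4
Op 3: inc R1 by 3 -> R1=(0,3,0) value=3
Op 4: inc R1 by 5 -> R1=(0,8,0) value=8
Op 5: inc R2 by 3 -> R2=(0,0,7) value=7
Op 6: merge R1<->R0 -> R1=(0,8,0) R0=(0,8,0)
Op 7: inc R2 by 5 -> R2=(0,0,12) value=12
Op 8: inc R2 by 2 -> R2=(0,0,14) value=14
Op 9: merge R0<->R1 -> R0=(0,8,0) R1=(0,8,0)
Op 10: merge R0<->R2 -> R0=(0,8,14) R2=(0,8,14)

Answer: 0 8 0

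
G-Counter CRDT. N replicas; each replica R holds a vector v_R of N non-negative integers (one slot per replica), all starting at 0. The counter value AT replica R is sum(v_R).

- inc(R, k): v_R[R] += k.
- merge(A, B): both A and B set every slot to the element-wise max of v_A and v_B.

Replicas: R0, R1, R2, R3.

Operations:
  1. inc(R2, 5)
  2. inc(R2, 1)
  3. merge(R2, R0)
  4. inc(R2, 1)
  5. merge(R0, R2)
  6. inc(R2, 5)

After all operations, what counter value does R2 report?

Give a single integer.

Answer: 12

Derivation:
Op 1: inc R2 by 5 -> R2=(0,0,5,0) value=5
Op 2: inc R2 by 1 -> R2=(0,0,6,0) value=6
Op 3: merge R2<->R0 -> R2=(0,0,6,0) R0=(0,0,6,0)
Op 4: inc R2 by 1 -> R2=(0,0,7,0) value=7
Op 5: merge R0<->R2 -> R0=(0,0,7,0) R2=(0,0,7,0)
Op 6: inc R2 by 5 -> R2=(0,0,12,0) value=12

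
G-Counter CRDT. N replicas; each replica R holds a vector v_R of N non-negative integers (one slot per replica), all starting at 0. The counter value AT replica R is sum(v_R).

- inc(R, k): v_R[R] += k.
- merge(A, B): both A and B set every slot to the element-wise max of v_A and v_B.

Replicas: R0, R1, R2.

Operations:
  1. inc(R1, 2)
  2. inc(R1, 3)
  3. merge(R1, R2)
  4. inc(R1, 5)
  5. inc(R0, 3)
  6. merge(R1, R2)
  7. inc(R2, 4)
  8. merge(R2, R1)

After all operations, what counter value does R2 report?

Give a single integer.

Answer: 14

Derivation:
Op 1: inc R1 by 2 -> R1=(0,2,0) value=2
Op 2: inc R1 by 3 -> R1=(0,5,0) value=5
Op 3: merge R1<->R2 -> R1=(0,5,0) R2=(0,5,0)
Op 4: inc R1 by 5 -> R1=(0,10,0) value=10
Op 5: inc R0 by 3 -> R0=(3,0,0) value=3
Op 6: merge R1<->R2 -> R1=(0,10,0) R2=(0,10,0)
Op 7: inc R2 by 4 -> R2=(0,10,4) value=14
Op 8: merge R2<->R1 -> R2=(0,10,4) R1=(0,10,4)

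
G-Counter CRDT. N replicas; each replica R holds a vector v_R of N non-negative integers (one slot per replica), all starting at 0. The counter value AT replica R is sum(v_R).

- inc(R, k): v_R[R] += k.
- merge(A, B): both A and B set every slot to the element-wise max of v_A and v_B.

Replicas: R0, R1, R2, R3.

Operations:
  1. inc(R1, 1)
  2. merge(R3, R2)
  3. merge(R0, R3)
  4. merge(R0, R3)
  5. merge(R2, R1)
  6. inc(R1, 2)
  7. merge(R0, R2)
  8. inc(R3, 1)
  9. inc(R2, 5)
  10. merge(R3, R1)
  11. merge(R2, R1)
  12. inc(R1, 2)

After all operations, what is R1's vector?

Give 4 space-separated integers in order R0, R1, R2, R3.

Answer: 0 5 5 1

Derivation:
Op 1: inc R1 by 1 -> R1=(0,1,0,0) value=1
Op 2: merge R3<->R2 -> R3=(0,0,0,0) R2=(0,0,0,0)
Op 3: merge R0<->R3 -> R0=(0,0,0,0) R3=(0,0,0,0)
Op 4: merge R0<->R3 -> R0=(0,0,0,0) R3=(0,0,0,0)
Op 5: merge R2<->R1 -> R2=(0,1,0,0) R1=(0,1,0,0)
Op 6: inc R1 by 2 -> R1=(0,3,0,0) value=3
Op 7: merge R0<->R2 -> R0=(0,1,0,0) R2=(0,1,0,0)
Op 8: inc R3 by 1 -> R3=(0,0,0,1) value=1
Op 9: inc R2 by 5 -> R2=(0,1,5,0) value=6
Op 10: merge R3<->R1 -> R3=(0,3,0,1) R1=(0,3,0,1)
Op 11: merge R2<->R1 -> R2=(0,3,5,1) R1=(0,3,5,1)
Op 12: inc R1 by 2 -> R1=(0,5,5,1) value=11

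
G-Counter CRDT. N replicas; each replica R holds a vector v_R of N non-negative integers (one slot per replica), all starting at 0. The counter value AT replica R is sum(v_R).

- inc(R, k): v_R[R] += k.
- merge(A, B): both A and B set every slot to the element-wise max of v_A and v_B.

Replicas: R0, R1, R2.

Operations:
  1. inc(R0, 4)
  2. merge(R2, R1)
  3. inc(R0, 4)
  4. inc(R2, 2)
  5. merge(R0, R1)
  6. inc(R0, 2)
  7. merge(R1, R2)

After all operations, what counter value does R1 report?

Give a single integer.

Op 1: inc R0 by 4 -> R0=(4,0,0) value=4
Op 2: merge R2<->R1 -> R2=(0,0,0) R1=(0,0,0)
Op 3: inc R0 by 4 -> R0=(8,0,0) value=8
Op 4: inc R2 by 2 -> R2=(0,0,2) value=2
Op 5: merge R0<->R1 -> R0=(8,0,0) R1=(8,0,0)
Op 6: inc R0 by 2 -> R0=(10,0,0) value=10
Op 7: merge R1<->R2 -> R1=(8,0,2) R2=(8,0,2)

Answer: 10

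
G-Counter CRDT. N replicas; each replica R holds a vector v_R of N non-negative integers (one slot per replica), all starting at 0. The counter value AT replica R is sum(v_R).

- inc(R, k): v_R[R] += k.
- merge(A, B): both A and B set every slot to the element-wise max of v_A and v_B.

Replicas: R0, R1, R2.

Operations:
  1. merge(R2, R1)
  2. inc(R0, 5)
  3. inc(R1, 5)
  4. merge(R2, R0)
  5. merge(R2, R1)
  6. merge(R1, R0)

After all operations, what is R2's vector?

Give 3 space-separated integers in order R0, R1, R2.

Answer: 5 5 0

Derivation:
Op 1: merge R2<->R1 -> R2=(0,0,0) R1=(0,0,0)
Op 2: inc R0 by 5 -> R0=(5,0,0) value=5
Op 3: inc R1 by 5 -> R1=(0,5,0) value=5
Op 4: merge R2<->R0 -> R2=(5,0,0) R0=(5,0,0)
Op 5: merge R2<->R1 -> R2=(5,5,0) R1=(5,5,0)
Op 6: merge R1<->R0 -> R1=(5,5,0) R0=(5,5,0)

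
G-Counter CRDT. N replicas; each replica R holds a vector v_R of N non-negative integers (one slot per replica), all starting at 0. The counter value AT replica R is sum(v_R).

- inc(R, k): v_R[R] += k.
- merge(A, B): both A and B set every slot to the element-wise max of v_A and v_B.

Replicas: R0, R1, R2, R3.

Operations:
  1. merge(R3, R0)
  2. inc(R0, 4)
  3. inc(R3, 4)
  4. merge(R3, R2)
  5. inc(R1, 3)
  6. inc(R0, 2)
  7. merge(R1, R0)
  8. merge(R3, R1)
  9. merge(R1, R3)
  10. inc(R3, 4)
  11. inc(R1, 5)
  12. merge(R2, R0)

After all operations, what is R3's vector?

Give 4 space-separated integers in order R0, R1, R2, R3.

Op 1: merge R3<->R0 -> R3=(0,0,0,0) R0=(0,0,0,0)
Op 2: inc R0 by 4 -> R0=(4,0,0,0) value=4
Op 3: inc R3 by 4 -> R3=(0,0,0,4) value=4
Op 4: merge R3<->R2 -> R3=(0,0,0,4) R2=(0,0,0,4)
Op 5: inc R1 by 3 -> R1=(0,3,0,0) value=3
Op 6: inc R0 by 2 -> R0=(6,0,0,0) value=6
Op 7: merge R1<->R0 -> R1=(6,3,0,0) R0=(6,3,0,0)
Op 8: merge R3<->R1 -> R3=(6,3,0,4) R1=(6,3,0,4)
Op 9: merge R1<->R3 -> R1=(6,3,0,4) R3=(6,3,0,4)
Op 10: inc R3 by 4 -> R3=(6,3,0,8) value=17
Op 11: inc R1 by 5 -> R1=(6,8,0,4) value=18
Op 12: merge R2<->R0 -> R2=(6,3,0,4) R0=(6,3,0,4)

Answer: 6 3 0 8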